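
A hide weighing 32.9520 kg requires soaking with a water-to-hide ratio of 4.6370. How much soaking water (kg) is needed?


Formula: Water = hide_weight * ratio
Substituting: Water = 32.9520 * 4.6370
Result: 152.7984 kg


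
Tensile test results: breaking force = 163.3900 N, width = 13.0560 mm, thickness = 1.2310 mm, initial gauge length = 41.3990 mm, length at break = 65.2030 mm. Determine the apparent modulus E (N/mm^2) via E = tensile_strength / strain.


TS = F / (w * t) = 163.3900 / (13.0560 * 1.2310) = 10.1662 N/mm^2
strain = (Lf - L0) / L0 = (65.2030 - 41.3990) / 41.3990 = 0.5750
E = TS / strain = 10.1662 / 0.5750 = 17.6806 N/mm^2


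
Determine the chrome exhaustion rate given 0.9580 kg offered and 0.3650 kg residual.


Formula: Uptake = (offered - residual) / offered * 100
Substituting: Uptake = (0.9580 - 0.3650) / 0.9580 * 100
Result: 61.8998 %


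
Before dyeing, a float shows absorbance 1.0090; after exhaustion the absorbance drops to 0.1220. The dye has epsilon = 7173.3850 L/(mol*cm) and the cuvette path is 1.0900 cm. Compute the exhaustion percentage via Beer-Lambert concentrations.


c_initial = A_i / (epsilon * l) = 1.0090 / (7173.3850 * 1.0900) = 1.2904e-04 mol/L
c_final = A_f / (epsilon * l) = 0.1220 / (7173.3850 * 1.0900) = 1.5603e-05 mol/L
Exhaustion = (c_initial - c_final) / c_initial * 100 = (1.2904e-04 - 1.5603e-05) / 1.2904e-04 * 100 = 87.9088 %


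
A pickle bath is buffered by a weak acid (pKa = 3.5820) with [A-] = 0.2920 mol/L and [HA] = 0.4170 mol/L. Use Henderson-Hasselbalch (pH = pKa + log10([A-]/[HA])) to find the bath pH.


ratio = [A-] / [HA] = 0.2920 / 0.4170 = 0.7002
log10(ratio) = -0.1548
pH = pKa + log10(ratio) = 3.5820 - 0.1548 = 3.4272


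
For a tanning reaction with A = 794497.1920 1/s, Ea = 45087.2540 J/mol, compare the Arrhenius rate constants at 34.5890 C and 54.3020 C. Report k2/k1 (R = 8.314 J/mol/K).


T1 = 34.5890 + 273.15 = 307.7390 K; T2 = 54.3020 + 273.15 = 327.4520 K
k1 = A * exp(-Ea/(R*T1)) = 794497.1920 * exp(-45087.2540/(8.314*307.7390)) = 0.0176542 1/s
k2 = A * exp(-Ea/(R*T2)) = 794497.1920 * exp(-45087.2540/(8.314*327.4520)) = 0.0510015 1/s
k2/k1 = 0.0510015 / 0.0176542 = 2.8889


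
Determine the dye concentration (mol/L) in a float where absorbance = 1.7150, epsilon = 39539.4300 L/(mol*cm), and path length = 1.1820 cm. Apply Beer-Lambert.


Formula: c = A / (epsilon * l)
Substituting: c = 1.7150 / (39539.4300 * 1.1820)
Result: 3.6696e-05 mol/L


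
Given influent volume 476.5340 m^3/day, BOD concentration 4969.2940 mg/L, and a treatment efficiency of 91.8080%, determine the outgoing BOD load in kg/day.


Load_in = volume * conc / 1000 = 476.5340 * 4969.2940 / 1000 = 2368.0375 kg/day
Removed = Load_in * eff / 100 = 2368.0375 * 91.8080 / 100 = 2174.0479 kg/day
Load_out = Load_in - Removed = 2368.0375 - 2174.0479 = 193.9896 kg/day


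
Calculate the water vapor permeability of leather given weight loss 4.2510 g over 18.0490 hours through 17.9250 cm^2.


Formula: WVP = loss / (area * time)
Substituting: WVP = 4.2510 / (17.9250 * 18.0490)
Result: 0.0131395 g/(cm^2*hr)


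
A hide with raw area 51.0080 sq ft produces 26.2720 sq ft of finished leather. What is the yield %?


Formula: Yield = finished / raw * 100
Substituting: Yield = 26.2720 / 51.0080 * 100
Result: 51.5056 %


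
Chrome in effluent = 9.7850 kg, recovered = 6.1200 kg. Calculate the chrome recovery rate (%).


Formula: Recovery = recovered / input * 100
Substituting: Recovery = 6.1200 / 9.7850 * 100
Result: 62.5447 %


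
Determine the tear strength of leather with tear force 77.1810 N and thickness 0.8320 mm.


Formula: Tear strength = force / thickness
Substituting: Tear strength = 77.1810 / 0.8320
Result: 92.7656 N/mm


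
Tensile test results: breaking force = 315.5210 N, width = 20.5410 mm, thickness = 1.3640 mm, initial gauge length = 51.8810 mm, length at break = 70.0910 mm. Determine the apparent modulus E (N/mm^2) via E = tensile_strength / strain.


TS = F / (w * t) = 315.5210 / (20.5410 * 1.3640) = 11.2614 N/mm^2
strain = (Lf - L0) / L0 = (70.0910 - 51.8810) / 51.8810 = 0.3510
E = TS / strain = 11.2614 / 0.3510 = 32.0842 N/mm^2


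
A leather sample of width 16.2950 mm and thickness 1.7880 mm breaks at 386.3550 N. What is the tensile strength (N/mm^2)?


Formula: TS = force / (width * thickness)
Substituting: TS = 386.3550 / (16.2950 * 1.7880)
Result: 13.2606 N/mm^2


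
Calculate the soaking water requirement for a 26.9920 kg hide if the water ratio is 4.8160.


Formula: Water = hide_weight * ratio
Substituting: Water = 26.9920 * 4.8160
Result: 129.9935 kg


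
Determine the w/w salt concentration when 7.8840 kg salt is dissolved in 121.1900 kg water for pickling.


Formula: Conc = salt / (water + salt) * 100
Substituting: Conc = 7.8840 / (121.1900 + 7.8840) * 100
Result: 6.1081 %


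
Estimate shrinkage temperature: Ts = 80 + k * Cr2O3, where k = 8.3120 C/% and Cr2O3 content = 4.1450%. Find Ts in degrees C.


Formula: Ts = 80 + k * Cr2O3
Substituting: Ts = 80 + 8.3120 * 4.1450
Result: 114.4532 C


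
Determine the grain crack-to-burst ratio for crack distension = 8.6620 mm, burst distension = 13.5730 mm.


Formula: Ratio = crack / burst
Substituting: Ratio = 8.6620 / 13.5730
Result: 0.6382


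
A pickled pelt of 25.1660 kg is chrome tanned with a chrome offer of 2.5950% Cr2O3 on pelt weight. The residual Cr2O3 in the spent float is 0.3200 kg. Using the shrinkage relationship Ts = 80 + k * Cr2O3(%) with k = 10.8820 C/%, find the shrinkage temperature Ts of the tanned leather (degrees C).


Offered = pelt * offer_pct / 100 = 25.1660 * 2.5950 / 100 = 0.6531 kg
Uptake = offered - residual = 0.6531 - 0.3200 = 0.3331 kg
Cr2O3% on pelt = uptake / pelt * 100 = 0.3331 / 25.1660 * 100 = 1.3234 %
Ts = 80 + k * Cr2O3% = 80 + 10.8820 * 1.3234 = 94.4017 C


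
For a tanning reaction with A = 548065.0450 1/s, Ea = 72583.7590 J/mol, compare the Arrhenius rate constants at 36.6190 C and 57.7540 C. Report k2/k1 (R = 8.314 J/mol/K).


T1 = 36.6190 + 273.15 = 309.7690 K; T2 = 57.7540 + 273.15 = 330.9040 K
k1 = A * exp(-Ea/(R*T1)) = 548065.0450 * exp(-72583.7590/(8.314*309.7690)) = 3.1549e-07 1/s
k2 = A * exp(-Ea/(R*T2)) = 548065.0450 * exp(-72583.7590/(8.314*330.9040)) = 1.9088e-06 1/s
k2/k1 = 1.9088e-06 / 3.1549e-07 = 6.0501


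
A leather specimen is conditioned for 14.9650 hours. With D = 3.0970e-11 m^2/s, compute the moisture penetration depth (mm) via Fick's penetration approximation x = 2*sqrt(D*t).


t = 14.9650 hr * 3600 = 53874.0000 s
D * t = 3.0970e-11 * 53874.0000 = 1.6685e-06
x = 2 * sqrt(D*t) = 2 * sqrt(1.6685e-06) = 0.00258339 m = 2.5834 mm


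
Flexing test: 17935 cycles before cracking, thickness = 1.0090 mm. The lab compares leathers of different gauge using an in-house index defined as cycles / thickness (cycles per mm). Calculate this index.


Formula: Index = cycles / thickness
Substituting: Index = 17935 / 1.0090
Result: 17775.0248 cycles/mm


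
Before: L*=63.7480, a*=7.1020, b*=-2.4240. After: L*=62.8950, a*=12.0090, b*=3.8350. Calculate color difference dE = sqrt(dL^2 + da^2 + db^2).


dL = -0.8530, da = 4.9070, db = 6.2590
dE = sqrt((-0.8530)^2 + 4.9070^2 + 6.2590^2) = 7.9988


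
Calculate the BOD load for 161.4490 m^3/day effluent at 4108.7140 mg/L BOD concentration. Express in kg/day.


Formula: BOD_load = volume * conc / 1000
Substituting: BOD_load = 161.4490 * 4108.7140 / 1000
Result: 663.3478 kg/day


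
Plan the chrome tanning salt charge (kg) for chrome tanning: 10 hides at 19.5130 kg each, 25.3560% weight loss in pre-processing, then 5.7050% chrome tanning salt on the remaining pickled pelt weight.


Total_raw = N * avg_wt = 10 * 19.5130 = 195.1300 kg
Substrate = Total_raw * (1 - loss/100) = 195.1300 * (1 - 25.3560/100) = 145.6528 kg
Chrome = Substrate * pct / 100 = 145.6528 * 5.7050 / 100 = 8.3095 kg


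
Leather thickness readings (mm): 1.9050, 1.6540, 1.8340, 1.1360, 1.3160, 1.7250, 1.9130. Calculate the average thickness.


Formula: Average = sum / n
Substituting: Average = 11.4830 / 7
Result: 1.6404 mm


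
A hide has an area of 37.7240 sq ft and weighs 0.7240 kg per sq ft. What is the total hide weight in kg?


Formula: Weight = area * weight_per_sqft
Substituting: Weight = 37.7240 * 0.7240
Result: 27.3122 kg


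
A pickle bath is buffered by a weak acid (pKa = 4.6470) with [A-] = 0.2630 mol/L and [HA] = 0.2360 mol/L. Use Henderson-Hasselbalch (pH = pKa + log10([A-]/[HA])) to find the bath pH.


ratio = [A-] / [HA] = 0.2630 / 0.2360 = 1.1144
log10(ratio) = 0.0470437
pH = pKa + log10(ratio) = 4.6470 + 0.0470437 = 4.6940


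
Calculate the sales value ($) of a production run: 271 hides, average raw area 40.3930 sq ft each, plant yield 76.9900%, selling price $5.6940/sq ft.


Raw_total = N * avg_area = 271 * 40.3930 = 10946.5030 sq ft
Finished = Raw_total * yield / 100 = 10946.5030 * 76.9900 / 100 = 8427.7127 sq ft
Value = Finished * price = 8427.7127 * 5.6940 = 47987.3959 $


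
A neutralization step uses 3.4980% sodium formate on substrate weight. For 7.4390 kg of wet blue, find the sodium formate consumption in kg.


Formula: Neutralizer = substrate * pct / 100
Substituting: Neutralizer = 7.4390 * 3.4980 / 100
Result: 0.2602 kg


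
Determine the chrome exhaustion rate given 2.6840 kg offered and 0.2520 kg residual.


Formula: Uptake = (offered - residual) / offered * 100
Substituting: Uptake = (2.6840 - 0.2520) / 2.6840 * 100
Result: 90.6110 %


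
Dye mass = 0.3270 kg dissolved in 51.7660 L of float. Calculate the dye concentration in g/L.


Formula: Conc = dye_mass(kg) / volume(L) * 1000
Substituting: Conc = 0.3270 / 51.7660 * 1000
Result: 6.3169 g/L


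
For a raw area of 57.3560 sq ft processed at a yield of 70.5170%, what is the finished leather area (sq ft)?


Formula: finished = raw * yield / 100
Substituting: finished = 57.3560 * 70.5170 / 100
Result: 40.4457 sq ft


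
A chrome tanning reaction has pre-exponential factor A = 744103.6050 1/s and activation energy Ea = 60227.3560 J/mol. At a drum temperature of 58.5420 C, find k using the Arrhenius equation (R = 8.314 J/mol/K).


T_K = T_C + 273.15 = 58.5420 + 273.15 = 331.6920 K
exponent = -Ea / (R * T_K) = -60227.3560 / (8.314 * 331.6920) = -21.8398
k = A * exp(exponent) = 744103.6050 * exp(-21.8398) = 2.4363e-04 1/s


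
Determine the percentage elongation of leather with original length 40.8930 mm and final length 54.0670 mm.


Formula: Elongation = (Lf - L0) / L0 * 100
Substituting: Elongation = (54.0670 - 40.8930) / 40.8930 * 100
Result: 32.2158 %


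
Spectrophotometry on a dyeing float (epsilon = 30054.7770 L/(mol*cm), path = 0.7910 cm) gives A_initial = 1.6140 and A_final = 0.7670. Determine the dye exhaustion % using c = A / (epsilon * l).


c_initial = A_i / (epsilon * l) = 1.6140 / (30054.7770 * 0.7910) = 6.7891e-05 mol/L
c_final = A_f / (epsilon * l) = 0.7670 / (30054.7770 * 0.7910) = 3.2263e-05 mol/L
Exhaustion = (c_initial - c_final) / c_initial * 100 = (6.7891e-05 - 3.2263e-05) / 6.7891e-05 * 100 = 52.4783 %


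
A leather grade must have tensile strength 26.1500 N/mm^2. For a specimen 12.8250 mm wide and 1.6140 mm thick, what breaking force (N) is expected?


Formula: F = TS * w * t
Substituting: F = 26.1500 * 12.8250 * 1.6140
Result: 541.2932 N


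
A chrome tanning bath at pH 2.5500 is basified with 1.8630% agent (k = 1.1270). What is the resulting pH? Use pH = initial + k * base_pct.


Formula: pH_final = pH_initial + k * base_pct
Substituting: pH_final = 2.5500 + 1.1270 * 1.8630
Result: 4.6496


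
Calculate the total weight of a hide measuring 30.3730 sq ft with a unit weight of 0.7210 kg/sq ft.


Formula: Weight = area * weight_per_sqft
Substituting: Weight = 30.3730 * 0.7210
Result: 21.8989 kg


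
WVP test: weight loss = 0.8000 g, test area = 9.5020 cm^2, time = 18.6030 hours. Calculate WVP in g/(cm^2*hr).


Formula: WVP = loss / (area * time)
Substituting: WVP = 0.8000 / (9.5020 * 18.6030)
Result: 0.00452576 g/(cm^2*hr)


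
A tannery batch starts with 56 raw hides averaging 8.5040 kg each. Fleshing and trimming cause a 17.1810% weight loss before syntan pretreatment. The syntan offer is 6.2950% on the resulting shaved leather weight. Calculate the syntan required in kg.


Total_raw = N * avg_wt = 56 * 8.5040 = 476.2240 kg
Substrate = Total_raw * (1 - loss/100) = 476.2240 * (1 - 17.1810/100) = 394.4040 kg
Syntan = Substrate * pct / 100 = 394.4040 * 6.2950 / 100 = 24.8277 kg


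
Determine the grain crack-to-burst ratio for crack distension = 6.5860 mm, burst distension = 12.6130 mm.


Formula: Ratio = crack / burst
Substituting: Ratio = 6.5860 / 12.6130
Result: 0.5222


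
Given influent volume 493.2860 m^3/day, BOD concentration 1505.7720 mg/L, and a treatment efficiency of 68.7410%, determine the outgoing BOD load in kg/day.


Load_in = volume * conc / 1000 = 493.2860 * 1505.7720 / 1000 = 742.7762 kg/day
Removed = Load_in * eff / 100 = 742.7762 * 68.7410 / 100 = 510.5918 kg/day
Load_out = Load_in - Removed = 742.7762 - 510.5918 = 232.1844 kg/day


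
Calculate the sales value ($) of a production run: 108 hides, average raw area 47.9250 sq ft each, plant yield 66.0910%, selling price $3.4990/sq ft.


Raw_total = N * avg_area = 108 * 47.9250 = 5175.9000 sq ft
Finished = Raw_total * yield / 100 = 5175.9000 * 66.0910 / 100 = 3420.8041 sq ft
Value = Finished * price = 3420.8041 * 3.4990 = 11969.3934 $


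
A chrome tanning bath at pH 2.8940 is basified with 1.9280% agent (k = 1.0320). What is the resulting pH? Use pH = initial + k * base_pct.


Formula: pH_final = pH_initial + k * base_pct
Substituting: pH_final = 2.8940 + 1.0320 * 1.9280
Result: 4.8837


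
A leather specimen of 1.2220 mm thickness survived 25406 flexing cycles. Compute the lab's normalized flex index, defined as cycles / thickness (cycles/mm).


Formula: Index = cycles / thickness
Substituting: Index = 25406 / 1.2220
Result: 20790.5074 cycles/mm


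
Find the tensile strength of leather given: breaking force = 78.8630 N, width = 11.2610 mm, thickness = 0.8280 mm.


Formula: TS = force / (width * thickness)
Substituting: TS = 78.8630 / (11.2610 * 0.8280)
Result: 8.4580 N/mm^2


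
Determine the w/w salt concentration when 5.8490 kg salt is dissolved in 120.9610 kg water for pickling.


Formula: Conc = salt / (water + salt) * 100
Substituting: Conc = 5.8490 / (120.9610 + 5.8490) * 100
Result: 4.6124 %


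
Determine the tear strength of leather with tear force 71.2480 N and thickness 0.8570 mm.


Formula: Tear strength = force / thickness
Substituting: Tear strength = 71.2480 / 0.8570
Result: 83.1365 N/mm


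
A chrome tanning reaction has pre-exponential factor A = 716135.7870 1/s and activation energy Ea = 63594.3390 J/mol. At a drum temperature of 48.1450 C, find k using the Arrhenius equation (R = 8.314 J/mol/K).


T_K = T_C + 273.15 = 48.1450 + 273.15 = 321.2950 K
exponent = -Ea / (R * T_K) = -63594.3390 / (8.314 * 321.2950) = -23.8070
k = A * exp(exponent) = 716135.7870 * exp(-23.8070) = 3.2791e-05 1/s


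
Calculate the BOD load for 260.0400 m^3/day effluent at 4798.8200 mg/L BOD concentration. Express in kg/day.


Formula: BOD_load = volume * conc / 1000
Substituting: BOD_load = 260.0400 * 4798.8200 / 1000
Result: 1247.8852 kg/day


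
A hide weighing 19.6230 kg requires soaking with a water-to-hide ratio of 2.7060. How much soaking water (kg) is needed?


Formula: Water = hide_weight * ratio
Substituting: Water = 19.6230 * 2.7060
Result: 53.0998 kg


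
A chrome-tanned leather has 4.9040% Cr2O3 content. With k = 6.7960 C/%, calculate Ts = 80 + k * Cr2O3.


Formula: Ts = 80 + k * Cr2O3
Substituting: Ts = 80 + 6.7960 * 4.9040
Result: 113.3276 C


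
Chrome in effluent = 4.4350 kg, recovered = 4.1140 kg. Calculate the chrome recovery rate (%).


Formula: Recovery = recovered / input * 100
Substituting: Recovery = 4.1140 / 4.4350 * 100
Result: 92.7621 %


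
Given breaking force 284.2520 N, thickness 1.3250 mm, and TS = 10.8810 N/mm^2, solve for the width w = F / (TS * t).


Formula: w = F / (TS * t)
Substituting: w = 284.2520 / (10.8810 * 1.3250)
Result: 19.7160 mm


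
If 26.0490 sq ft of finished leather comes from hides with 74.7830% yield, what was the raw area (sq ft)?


Formula: raw = finished * 100 / yield
Substituting: raw = 26.0490 * 100 / 74.7830
Result: 34.8328 sq ft


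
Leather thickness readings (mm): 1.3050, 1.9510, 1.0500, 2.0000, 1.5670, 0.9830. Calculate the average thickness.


Formula: Average = sum / n
Substituting: Average = 8.8560 / 6
Result: 1.4760 mm


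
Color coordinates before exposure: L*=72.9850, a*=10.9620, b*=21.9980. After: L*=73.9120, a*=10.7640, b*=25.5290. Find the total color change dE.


dL = 0.9270, da = -0.1980, db = 3.5310
dE = sqrt(0.9270^2 + (-0.1980)^2 + 3.5310^2) = 3.6560


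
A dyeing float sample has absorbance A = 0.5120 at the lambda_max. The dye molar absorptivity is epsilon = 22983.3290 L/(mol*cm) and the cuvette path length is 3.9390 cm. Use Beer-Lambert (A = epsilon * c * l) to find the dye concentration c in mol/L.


Formula: c = A / (epsilon * l)
Substituting: c = 0.5120 / (22983.3290 * 3.9390)
Result: 5.6555e-06 mol/L


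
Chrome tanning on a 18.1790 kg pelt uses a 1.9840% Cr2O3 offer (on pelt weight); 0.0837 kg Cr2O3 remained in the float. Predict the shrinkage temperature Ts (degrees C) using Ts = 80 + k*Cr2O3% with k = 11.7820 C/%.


Offered = pelt * offer_pct / 100 = 18.1790 * 1.9840 / 100 = 0.3607 kg
Uptake = offered - residual = 0.3607 - 0.0837 = 0.2770 kg
Cr2O3% on pelt = uptake / pelt * 100 = 0.2770 / 18.1790 * 100 = 1.5236 %
Ts = 80 + k * Cr2O3% = 80 + 11.7820 * 1.5236 = 97.9508 C


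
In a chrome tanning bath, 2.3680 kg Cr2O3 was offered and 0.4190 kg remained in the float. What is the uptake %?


Formula: Uptake = (offered - residual) / offered * 100
Substituting: Uptake = (2.3680 - 0.4190) / 2.3680 * 100
Result: 82.3057 %


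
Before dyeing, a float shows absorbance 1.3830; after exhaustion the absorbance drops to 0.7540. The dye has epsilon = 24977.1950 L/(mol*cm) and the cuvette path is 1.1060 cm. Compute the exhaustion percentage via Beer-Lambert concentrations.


c_initial = A_i / (epsilon * l) = 1.3830 / (24977.1950 * 1.1060) = 5.0064e-05 mol/L
c_final = A_f / (epsilon * l) = 0.7540 / (24977.1950 * 1.1060) = 2.7294e-05 mol/L
Exhaustion = (c_initial - c_final) / c_initial * 100 = (5.0064e-05 - 2.7294e-05) / 5.0064e-05 * 100 = 45.4808 %


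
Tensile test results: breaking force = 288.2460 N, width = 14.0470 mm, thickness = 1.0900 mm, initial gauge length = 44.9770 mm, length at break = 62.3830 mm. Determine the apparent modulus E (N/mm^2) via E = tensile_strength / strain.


TS = F / (w * t) = 288.2460 / (14.0470 * 1.0900) = 18.8258 N/mm^2
strain = (Lf - L0) / L0 = (62.3830 - 44.9770) / 44.9770 = 0.3870
E = TS / strain = 18.8258 / 0.3870 = 48.6457 N/mm^2


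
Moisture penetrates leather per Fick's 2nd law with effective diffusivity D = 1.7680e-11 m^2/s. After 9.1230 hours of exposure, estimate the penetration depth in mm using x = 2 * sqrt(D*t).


t = 9.1230 hr * 3600 = 32842.8000 s
D * t = 1.7680e-11 * 32842.8000 = 5.8066e-07
x = 2 * sqrt(D*t) = 2 * sqrt(5.8066e-07) = 0.00152402 m = 1.5240 mm


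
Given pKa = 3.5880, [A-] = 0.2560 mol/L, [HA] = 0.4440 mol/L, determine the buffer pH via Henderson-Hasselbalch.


ratio = [A-] / [HA] = 0.2560 / 0.4440 = 0.5766
log10(ratio) = -0.2391
pH = pKa + log10(ratio) = 3.5880 - 0.2391 = 3.3489


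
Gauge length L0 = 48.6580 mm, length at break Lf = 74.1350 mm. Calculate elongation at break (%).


Formula: Elongation = (Lf - L0) / L0 * 100
Substituting: Elongation = (74.1350 - 48.6580) / 48.6580 * 100
Result: 52.3593 %


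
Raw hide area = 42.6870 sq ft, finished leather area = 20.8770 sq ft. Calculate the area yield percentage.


Formula: Yield = finished / raw * 100
Substituting: Yield = 20.8770 / 42.6870 * 100
Result: 48.9072 %


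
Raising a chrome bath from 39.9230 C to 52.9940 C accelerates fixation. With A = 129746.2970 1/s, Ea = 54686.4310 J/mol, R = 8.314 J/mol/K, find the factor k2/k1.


T1 = 39.9230 + 273.15 = 313.0730 K; T2 = 52.9940 + 273.15 = 326.1440 K
k1 = A * exp(-Ea/(R*T1)) = 129746.2970 * exp(-54686.4310/(8.314*313.0730)) = 9.7412e-05 1/s
k2 = A * exp(-Ea/(R*T2)) = 129746.2970 * exp(-54686.4310/(8.314*326.1440)) = 2.2610e-04 1/s
k2/k1 = 2.2610e-04 / 9.7412e-05 = 2.3211


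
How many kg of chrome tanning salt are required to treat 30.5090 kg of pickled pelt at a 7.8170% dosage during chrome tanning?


Formula: Chrome = substrate * pct / 100
Substituting: Chrome = 30.5090 * 7.8170 / 100
Result: 2.3849 kg


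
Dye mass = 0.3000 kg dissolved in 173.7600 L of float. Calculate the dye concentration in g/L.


Formula: Conc = dye_mass(kg) / volume(L) * 1000
Substituting: Conc = 0.3000 / 173.7600 * 1000
Result: 1.7265 g/L


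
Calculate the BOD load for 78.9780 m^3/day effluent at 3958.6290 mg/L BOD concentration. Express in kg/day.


Formula: BOD_load = volume * conc / 1000
Substituting: BOD_load = 78.9780 * 3958.6290 / 1000
Result: 312.6446 kg/day


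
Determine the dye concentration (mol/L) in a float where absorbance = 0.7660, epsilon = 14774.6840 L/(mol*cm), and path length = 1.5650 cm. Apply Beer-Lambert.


Formula: c = A / (epsilon * l)
Substituting: c = 0.7660 / (14774.6840 * 1.5650)
Result: 3.3128e-05 mol/L


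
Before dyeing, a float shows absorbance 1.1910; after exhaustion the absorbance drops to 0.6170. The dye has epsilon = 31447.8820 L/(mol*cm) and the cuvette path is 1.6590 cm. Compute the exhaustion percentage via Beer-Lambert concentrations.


c_initial = A_i / (epsilon * l) = 1.1910 / (31447.8820 * 1.6590) = 2.2828e-05 mol/L
c_final = A_f / (epsilon * l) = 0.6170 / (31447.8820 * 1.6590) = 1.1826e-05 mol/L
Exhaustion = (c_initial - c_final) / c_initial * 100 = (2.2828e-05 - 1.1826e-05) / 2.2828e-05 * 100 = 48.1948 %


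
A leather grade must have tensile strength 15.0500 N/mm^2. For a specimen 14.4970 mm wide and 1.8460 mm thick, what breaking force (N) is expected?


Formula: F = TS * w * t
Substituting: F = 15.0500 * 14.4970 * 1.8460
Result: 402.7600 N


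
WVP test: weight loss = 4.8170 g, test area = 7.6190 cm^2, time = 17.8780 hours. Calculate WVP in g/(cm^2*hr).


Formula: WVP = loss / (area * time)
Substituting: WVP = 4.8170 / (7.6190 * 17.8780)
Result: 0.0353639 g/(cm^2*hr)


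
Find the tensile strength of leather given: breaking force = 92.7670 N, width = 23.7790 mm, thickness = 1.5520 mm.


Formula: TS = force / (width * thickness)
Substituting: TS = 92.7670 / (23.7790 * 1.5520)
Result: 2.5137 N/mm^2


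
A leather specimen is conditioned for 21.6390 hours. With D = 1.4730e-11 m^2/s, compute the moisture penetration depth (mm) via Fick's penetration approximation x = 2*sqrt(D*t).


t = 21.6390 hr * 3600 = 77900.4000 s
D * t = 1.4730e-11 * 77900.4000 = 1.1475e-06
x = 2 * sqrt(D*t) = 2 * sqrt(1.1475e-06) = 0.0021424 m = 2.1424 mm


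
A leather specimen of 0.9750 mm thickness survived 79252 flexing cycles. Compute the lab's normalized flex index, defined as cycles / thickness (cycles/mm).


Formula: Index = cycles / thickness
Substituting: Index = 79252 / 0.9750
Result: 81284.1026 cycles/mm


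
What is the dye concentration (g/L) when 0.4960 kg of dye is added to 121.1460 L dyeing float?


Formula: Conc = dye_mass(kg) / volume(L) * 1000
Substituting: Conc = 0.4960 / 121.1460 * 1000
Result: 4.0942 g/L


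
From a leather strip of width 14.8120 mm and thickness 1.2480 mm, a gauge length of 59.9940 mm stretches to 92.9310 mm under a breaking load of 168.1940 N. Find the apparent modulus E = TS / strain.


TS = F / (w * t) = 168.1940 / (14.8120 * 1.2480) = 9.0988 N/mm^2
strain = (Lf - L0) / L0 = (92.9310 - 59.9940) / 59.9940 = 0.5490
E = TS / strain = 9.0988 / 0.5490 = 16.5732 N/mm^2


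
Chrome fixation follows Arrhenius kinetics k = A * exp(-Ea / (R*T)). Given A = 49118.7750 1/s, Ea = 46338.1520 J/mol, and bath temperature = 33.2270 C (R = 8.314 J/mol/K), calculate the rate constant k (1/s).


T_K = T_C + 273.15 = 33.2270 + 273.15 = 306.3770 K
exponent = -Ea / (R * T_K) = -46338.1520 / (8.314 * 306.3770) = -18.1917
k = A * exp(exponent) = 49118.7750 * exp(-18.1917) = 6.1760e-04 1/s


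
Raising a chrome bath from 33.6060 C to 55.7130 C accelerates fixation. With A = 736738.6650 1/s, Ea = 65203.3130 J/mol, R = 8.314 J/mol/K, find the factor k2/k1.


T1 = 33.6060 + 273.15 = 306.7560 K; T2 = 55.7130 + 273.15 = 328.8630 K
k1 = A * exp(-Ea/(R*T1)) = 736738.6650 * exp(-65203.3130/(8.314*306.7560)) = 5.8082e-06 1/s
k2 = A * exp(-Ea/(R*T2)) = 736738.6650 * exp(-65203.3130/(8.314*328.8630)) = 3.2392e-05 1/s
k2/k1 = 3.2392e-05 / 5.8082e-06 = 5.5769


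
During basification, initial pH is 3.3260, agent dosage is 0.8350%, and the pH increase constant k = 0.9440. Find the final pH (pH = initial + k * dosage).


Formula: pH_final = pH_initial + k * base_pct
Substituting: pH_final = 3.3260 + 0.9440 * 0.8350
Result: 4.1142


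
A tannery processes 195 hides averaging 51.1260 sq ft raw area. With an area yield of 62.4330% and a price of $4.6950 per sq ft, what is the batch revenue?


Raw_total = N * avg_area = 195 * 51.1260 = 9969.5700 sq ft
Finished = Raw_total * yield / 100 = 9969.5700 * 62.4330 / 100 = 6224.3016 sq ft
Value = Finished * price = 6224.3016 * 4.6950 = 29223.0962 $


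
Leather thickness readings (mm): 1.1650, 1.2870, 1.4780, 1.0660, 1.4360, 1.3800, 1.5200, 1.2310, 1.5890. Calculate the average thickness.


Formula: Average = sum / n
Substituting: Average = 12.1520 / 9
Result: 1.3502 mm


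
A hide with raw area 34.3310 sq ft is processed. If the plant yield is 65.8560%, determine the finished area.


Formula: finished = raw * yield / 100
Substituting: finished = 34.3310 * 65.8560 / 100
Result: 22.6090 sq ft


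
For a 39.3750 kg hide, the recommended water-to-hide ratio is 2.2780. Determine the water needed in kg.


Formula: Water = hide_weight * ratio
Substituting: Water = 39.3750 * 2.2780
Result: 89.6963 kg


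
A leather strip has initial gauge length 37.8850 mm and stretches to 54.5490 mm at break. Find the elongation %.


Formula: Elongation = (Lf - L0) / L0 * 100
Substituting: Elongation = (54.5490 - 37.8850) / 37.8850 * 100
Result: 43.9857 %


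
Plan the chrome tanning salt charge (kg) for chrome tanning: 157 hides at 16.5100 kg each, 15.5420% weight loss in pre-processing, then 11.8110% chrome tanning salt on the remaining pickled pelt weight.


Total_raw = N * avg_wt = 157 * 16.5100 = 2592.0700 kg
Substrate = Total_raw * (1 - loss/100) = 2592.0700 * (1 - 15.5420/100) = 2189.2105 kg
Chrome = Substrate * pct / 100 = 2189.2105 * 11.8110 / 100 = 258.5676 kg


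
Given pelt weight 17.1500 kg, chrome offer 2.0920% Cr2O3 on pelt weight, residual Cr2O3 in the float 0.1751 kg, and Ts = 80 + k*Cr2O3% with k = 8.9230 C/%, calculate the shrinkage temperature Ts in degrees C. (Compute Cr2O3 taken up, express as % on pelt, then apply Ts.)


Offered = pelt * offer_pct / 100 = 17.1500 * 2.0920 / 100 = 0.3588 kg
Uptake = offered - residual = 0.3588 - 0.1751 = 0.1837 kg
Cr2O3% on pelt = uptake / pelt * 100 = 0.1837 / 17.1500 * 100 = 1.0710 %
Ts = 80 + k * Cr2O3% = 80 + 8.9230 * 1.0710 = 89.5566 C


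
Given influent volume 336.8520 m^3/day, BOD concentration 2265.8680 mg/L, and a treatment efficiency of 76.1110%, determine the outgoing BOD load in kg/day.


Load_in = volume * conc / 1000 = 336.8520 * 2265.8680 / 1000 = 763.2622 kg/day
Removed = Load_in * eff / 100 = 763.2622 * 76.1110 / 100 = 580.9265 kg/day
Load_out = Load_in - Removed = 763.2622 - 580.9265 = 182.3357 kg/day


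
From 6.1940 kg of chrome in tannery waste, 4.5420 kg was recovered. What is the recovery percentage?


Formula: Recovery = recovered / input * 100
Substituting: Recovery = 4.5420 / 6.1940 * 100
Result: 73.3290 %


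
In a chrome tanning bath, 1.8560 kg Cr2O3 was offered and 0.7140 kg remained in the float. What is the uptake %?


Formula: Uptake = (offered - residual) / offered * 100
Substituting: Uptake = (1.8560 - 0.7140) / 1.8560 * 100
Result: 61.5302 %


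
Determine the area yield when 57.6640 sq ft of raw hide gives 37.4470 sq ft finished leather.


Formula: Yield = finished / raw * 100
Substituting: Yield = 37.4470 / 57.6640 * 100
Result: 64.9400 %


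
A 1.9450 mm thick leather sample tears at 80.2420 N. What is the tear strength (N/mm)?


Formula: Tear strength = force / thickness
Substituting: Tear strength = 80.2420 / 1.9450
Result: 41.2555 N/mm


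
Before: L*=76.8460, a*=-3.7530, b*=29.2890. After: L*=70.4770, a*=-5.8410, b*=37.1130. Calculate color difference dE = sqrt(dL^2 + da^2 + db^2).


dL = -6.3690, da = -2.0880, db = 7.8240
dE = sqrt((-6.3690)^2 + (-2.0880)^2 + 7.8240^2) = 10.3024


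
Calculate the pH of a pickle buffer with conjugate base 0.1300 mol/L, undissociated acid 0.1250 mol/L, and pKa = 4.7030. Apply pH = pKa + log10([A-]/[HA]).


ratio = [A-] / [HA] = 0.1300 / 0.1250 = 1.0400
log10(ratio) = 0.0170333
pH = pKa + log10(ratio) = 4.7030 + 0.0170333 = 4.7200


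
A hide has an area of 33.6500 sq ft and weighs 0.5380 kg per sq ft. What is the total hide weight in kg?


Formula: Weight = area * weight_per_sqft
Substituting: Weight = 33.6500 * 0.5380
Result: 18.1037 kg


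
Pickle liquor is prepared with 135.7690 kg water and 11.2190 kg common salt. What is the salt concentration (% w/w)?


Formula: Conc = salt / (water + salt) * 100
Substituting: Conc = 11.2190 / (135.7690 + 11.2190) * 100
Result: 7.6326 %


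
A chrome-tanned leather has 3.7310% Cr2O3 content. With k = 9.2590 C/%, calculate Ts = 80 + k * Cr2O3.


Formula: Ts = 80 + k * Cr2O3
Substituting: Ts = 80 + 9.2590 * 3.7310
Result: 114.5453 C


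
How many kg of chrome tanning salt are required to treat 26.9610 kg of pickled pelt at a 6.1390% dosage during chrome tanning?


Formula: Chrome = substrate * pct / 100
Substituting: Chrome = 26.9610 * 6.1390 / 100
Result: 1.6551 kg


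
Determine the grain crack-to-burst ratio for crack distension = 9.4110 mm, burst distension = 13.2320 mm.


Formula: Ratio = crack / burst
Substituting: Ratio = 9.4110 / 13.2320
Result: 0.7112


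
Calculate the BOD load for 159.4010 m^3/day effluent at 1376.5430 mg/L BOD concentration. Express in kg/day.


Formula: BOD_load = volume * conc / 1000
Substituting: BOD_load = 159.4010 * 1376.5430 / 1000
Result: 219.4223 kg/day


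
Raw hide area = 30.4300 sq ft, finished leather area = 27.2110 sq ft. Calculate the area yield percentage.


Formula: Yield = finished / raw * 100
Substituting: Yield = 27.2110 / 30.4300 * 100
Result: 89.4216 %


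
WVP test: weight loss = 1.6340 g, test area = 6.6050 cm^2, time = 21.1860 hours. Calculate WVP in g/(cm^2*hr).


Formula: WVP = loss / (area * time)
Substituting: WVP = 1.6340 / (6.6050 * 21.1860)
Result: 0.011677 g/(cm^2*hr)


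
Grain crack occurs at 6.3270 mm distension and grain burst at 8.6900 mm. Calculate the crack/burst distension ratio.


Formula: Ratio = crack / burst
Substituting: Ratio = 6.3270 / 8.6900
Result: 0.7281


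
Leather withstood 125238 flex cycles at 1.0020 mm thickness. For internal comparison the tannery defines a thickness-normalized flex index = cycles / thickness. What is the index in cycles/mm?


Formula: Index = cycles / thickness
Substituting: Index = 125238 / 1.0020
Result: 124988.0240 cycles/mm


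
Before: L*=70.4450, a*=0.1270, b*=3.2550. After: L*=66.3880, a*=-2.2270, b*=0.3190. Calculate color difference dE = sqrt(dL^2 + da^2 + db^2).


dL = -4.0570, da = -2.3540, db = -2.9360
dE = sqrt((-4.0570)^2 + (-2.3540)^2 + (-2.9360)^2) = 5.5336


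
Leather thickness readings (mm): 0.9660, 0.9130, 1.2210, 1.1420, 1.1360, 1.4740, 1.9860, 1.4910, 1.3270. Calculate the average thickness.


Formula: Average = sum / n
Substituting: Average = 11.6560 / 9
Result: 1.2951 mm


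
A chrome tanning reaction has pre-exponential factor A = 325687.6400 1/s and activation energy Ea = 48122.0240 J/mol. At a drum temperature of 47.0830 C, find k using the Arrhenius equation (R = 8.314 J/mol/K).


T_K = T_C + 273.15 = 47.0830 + 273.15 = 320.2330 K
exponent = -Ea / (R * T_K) = -48122.0240 / (8.314 * 320.2330) = -18.0746
k = A * exp(exponent) = 325687.6400 * exp(-18.0746) = 0.00460382 1/s


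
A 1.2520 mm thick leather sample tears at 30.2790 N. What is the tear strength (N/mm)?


Formula: Tear strength = force / thickness
Substituting: Tear strength = 30.2790 / 1.2520
Result: 24.1845 N/mm


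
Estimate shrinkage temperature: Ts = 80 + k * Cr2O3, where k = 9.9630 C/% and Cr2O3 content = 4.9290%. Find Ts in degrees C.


Formula: Ts = 80 + k * Cr2O3
Substituting: Ts = 80 + 9.9630 * 4.9290
Result: 129.1076 C


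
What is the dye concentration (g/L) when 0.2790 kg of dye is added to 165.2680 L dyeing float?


Formula: Conc = dye_mass(kg) / volume(L) * 1000
Substituting: Conc = 0.2790 / 165.2680 * 1000
Result: 1.6882 g/L


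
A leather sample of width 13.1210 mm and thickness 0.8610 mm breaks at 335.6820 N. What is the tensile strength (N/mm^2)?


Formula: TS = force / (width * thickness)
Substituting: TS = 335.6820 / (13.1210 * 0.8610)
Result: 29.7138 N/mm^2


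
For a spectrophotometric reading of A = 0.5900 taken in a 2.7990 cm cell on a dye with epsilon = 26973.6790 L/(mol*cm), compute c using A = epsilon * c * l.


Formula: c = A / (epsilon * l)
Substituting: c = 0.5900 / (26973.6790 * 2.7990)
Result: 7.8146e-06 mol/L


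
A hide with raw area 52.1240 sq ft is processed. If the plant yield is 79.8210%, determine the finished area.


Formula: finished = raw * yield / 100
Substituting: finished = 52.1240 * 79.8210 / 100
Result: 41.6059 sq ft


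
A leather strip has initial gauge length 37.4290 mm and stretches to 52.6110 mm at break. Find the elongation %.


Formula: Elongation = (Lf - L0) / L0 * 100
Substituting: Elongation = (52.6110 - 37.4290) / 37.4290 * 100
Result: 40.5621 %


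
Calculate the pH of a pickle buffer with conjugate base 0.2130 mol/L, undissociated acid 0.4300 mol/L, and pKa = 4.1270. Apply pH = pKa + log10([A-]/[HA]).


ratio = [A-] / [HA] = 0.2130 / 0.4300 = 0.4953
log10(ratio) = -0.3051
pH = pKa + log10(ratio) = 4.1270 - 0.3051 = 3.8219


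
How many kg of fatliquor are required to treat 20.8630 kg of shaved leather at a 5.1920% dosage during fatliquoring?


Formula: Fat = substrate * pct / 100
Substituting: Fat = 20.8630 * 5.1920 / 100
Result: 1.0832 kg


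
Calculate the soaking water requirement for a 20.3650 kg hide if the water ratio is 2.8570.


Formula: Water = hide_weight * ratio
Substituting: Water = 20.3650 * 2.8570
Result: 58.1828 kg


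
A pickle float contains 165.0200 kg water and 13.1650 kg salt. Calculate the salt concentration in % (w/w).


Formula: Conc = salt / (water + salt) * 100
Substituting: Conc = 13.1650 / (165.0200 + 13.1650) * 100
Result: 7.3884 %


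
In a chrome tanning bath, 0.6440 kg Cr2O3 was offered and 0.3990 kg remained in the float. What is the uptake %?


Formula: Uptake = (offered - residual) / offered * 100
Substituting: Uptake = (0.6440 - 0.3990) / 0.6440 * 100
Result: 38.0435 %


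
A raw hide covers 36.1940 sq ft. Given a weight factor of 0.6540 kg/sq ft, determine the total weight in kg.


Formula: Weight = area * weight_per_sqft
Substituting: Weight = 36.1940 * 0.6540
Result: 23.6709 kg


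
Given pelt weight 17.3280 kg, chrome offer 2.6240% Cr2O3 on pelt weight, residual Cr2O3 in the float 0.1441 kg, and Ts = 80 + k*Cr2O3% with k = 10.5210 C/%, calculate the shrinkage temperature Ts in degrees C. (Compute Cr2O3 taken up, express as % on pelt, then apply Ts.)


Offered = pelt * offer_pct / 100 = 17.3280 * 2.6240 / 100 = 0.4547 kg
Uptake = offered - residual = 0.4547 - 0.1441 = 0.3106 kg
Cr2O3% on pelt = uptake / pelt * 100 = 0.3106 / 17.3280 * 100 = 1.7924 %
Ts = 80 + k * Cr2O3% = 80 + 10.5210 * 1.7924 = 98.8578 C


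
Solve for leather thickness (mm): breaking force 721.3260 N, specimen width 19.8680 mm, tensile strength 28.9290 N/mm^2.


Formula: t = F / (TS * w)
Substituting: t = 721.3260 / (28.9290 * 19.8680)
Result: 1.2550 mm


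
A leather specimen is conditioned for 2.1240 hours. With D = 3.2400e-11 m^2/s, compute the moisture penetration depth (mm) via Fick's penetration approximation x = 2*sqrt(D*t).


t = 2.1240 hr * 3600 = 7646.4000 s
D * t = 3.2400e-11 * 7646.4000 = 2.4774e-07
x = 2 * sqrt(D*t) = 2 * sqrt(2.4774e-07) = 9.9548e-04 m = 0.9955 mm


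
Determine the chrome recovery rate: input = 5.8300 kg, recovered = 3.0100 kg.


Formula: Recovery = recovered / input * 100
Substituting: Recovery = 3.0100 / 5.8300 * 100
Result: 51.6295 %


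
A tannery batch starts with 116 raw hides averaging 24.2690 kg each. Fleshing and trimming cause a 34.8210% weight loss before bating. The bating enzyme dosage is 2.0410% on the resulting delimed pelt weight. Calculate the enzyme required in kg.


Total_raw = N * avg_wt = 116 * 24.2690 = 2815.2040 kg
Substrate = Total_raw * (1 - loss/100) = 2815.2040 * (1 - 34.8210/100) = 1834.9218 kg
Enzyme = Substrate * pct / 100 = 1834.9218 * 2.0410 / 100 = 37.4508 kg


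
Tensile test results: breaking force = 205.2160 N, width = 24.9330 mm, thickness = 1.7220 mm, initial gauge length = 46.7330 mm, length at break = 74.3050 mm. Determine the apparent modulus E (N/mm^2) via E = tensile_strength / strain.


TS = F / (w * t) = 205.2160 / (24.9330 * 1.7220) = 4.7797 N/mm^2
strain = (Lf - L0) / L0 = (74.3050 - 46.7330) / 46.7330 = 0.5900
E = TS / strain = 4.7797 / 0.5900 = 8.1014 N/mm^2


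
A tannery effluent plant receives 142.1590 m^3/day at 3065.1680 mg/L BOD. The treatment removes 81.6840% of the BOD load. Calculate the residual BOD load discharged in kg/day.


Load_in = volume * conc / 1000 = 142.1590 * 3065.1680 / 1000 = 435.7412 kg/day
Removed = Load_in * eff / 100 = 435.7412 * 81.6840 / 100 = 355.9309 kg/day
Load_out = Load_in - Removed = 435.7412 - 355.9309 = 79.8104 kg/day


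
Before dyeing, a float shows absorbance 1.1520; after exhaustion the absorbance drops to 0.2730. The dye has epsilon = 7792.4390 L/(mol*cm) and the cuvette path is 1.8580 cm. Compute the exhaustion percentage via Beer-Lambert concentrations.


c_initial = A_i / (epsilon * l) = 1.1520 / (7792.4390 * 1.8580) = 7.9567e-05 mol/L
c_final = A_f / (epsilon * l) = 0.2730 / (7792.4390 * 1.8580) = 1.8856e-05 mol/L
Exhaustion = (c_initial - c_final) / c_initial * 100 = (7.9567e-05 - 1.8856e-05) / 7.9567e-05 * 100 = 76.3021 %


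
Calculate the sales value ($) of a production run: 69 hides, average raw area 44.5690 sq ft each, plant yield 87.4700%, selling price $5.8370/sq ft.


Raw_total = N * avg_area = 69 * 44.5690 = 3075.2610 sq ft
Finished = Raw_total * yield / 100 = 3075.2610 * 87.4700 / 100 = 2689.9308 sq ft
Value = Finished * price = 2689.9308 * 5.8370 = 15701.1261 $


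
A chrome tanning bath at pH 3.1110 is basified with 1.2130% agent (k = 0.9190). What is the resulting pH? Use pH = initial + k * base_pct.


Formula: pH_final = pH_initial + k * base_pct
Substituting: pH_final = 3.1110 + 0.9190 * 1.2130
Result: 4.2257


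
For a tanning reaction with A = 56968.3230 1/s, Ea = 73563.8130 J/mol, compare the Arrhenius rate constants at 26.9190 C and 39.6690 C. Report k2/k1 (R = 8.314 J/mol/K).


T1 = 26.9190 + 273.15 = 300.0690 K; T2 = 39.6690 + 273.15 = 312.8190 K
k1 = A * exp(-Ea/(R*T1)) = 56968.3230 * exp(-73563.8130/(8.314*300.0690)) = 8.9026e-09 1/s
k2 = A * exp(-Ea/(R*T2)) = 56968.3230 * exp(-73563.8130/(8.314*312.8190)) = 2.9613e-08 1/s
k2/k1 = 2.9613e-08 / 8.9026e-09 = 3.3263


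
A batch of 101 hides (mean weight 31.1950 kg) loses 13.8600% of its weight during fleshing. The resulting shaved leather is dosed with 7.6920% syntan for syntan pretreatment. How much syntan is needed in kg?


Total_raw = N * avg_wt = 101 * 31.1950 = 3150.6950 kg
Substrate = Total_raw * (1 - loss/100) = 3150.6950 * (1 - 13.8600/100) = 2714.0087 kg
Syntan = Substrate * pct / 100 = 2714.0087 * 7.6920 / 100 = 208.7615 kg
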